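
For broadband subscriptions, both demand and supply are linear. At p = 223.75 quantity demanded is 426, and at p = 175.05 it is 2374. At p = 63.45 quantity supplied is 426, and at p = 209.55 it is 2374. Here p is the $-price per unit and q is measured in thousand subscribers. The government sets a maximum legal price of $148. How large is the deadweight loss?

$11312.94 thousand

Demand slope = (175.05 − 223.75)/(2374 − 426) = −0.025, so p = 234.4 − 0.025q.
Supply slope = (209.55 − 63.45)/(2374 − 426) = 0.075, so p = 31.5 + 0.075q.
Competitive equilibrium: 234.4 − 0.025q = 31.5 + 0.075q → q* = 2029, p* = 183.675.
At the ceiling p = 148, quantity supplied = (148 − 31.5)/0.075 = 1553.33333.
Willingness to pay at q' = 1553.33333: 234.4 − 0.025·1553.33333 = 195.56667.
Δq = 2029 − 1553.33333 = 475.66667; wedge = 195.56667 − 148 = 47.56667.
Welfare loss = ½ × 475.66667 × 47.56667 = $11312.94 thousand.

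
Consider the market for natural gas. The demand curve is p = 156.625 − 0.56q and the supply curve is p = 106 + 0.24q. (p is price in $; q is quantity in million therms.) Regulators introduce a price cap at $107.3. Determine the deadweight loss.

$1339.32 million

Competitive equilibrium: 156.625 − 0.56q = 106 + 0.24q → q* = 63.2813, p* = 121.1875.
At the ceiling p = 107.3, quantity supplied = (107.3 − 106)/0.24 = 5.4167.
Willingness to pay at q' = 5.4167: 156.625 − 0.56·5.4167 = 153.5916.
Δq = 63.2813 − 5.4167 = 57.8646; wedge = 153.5916 − 107.3 = 46.2916.
DWL = ½ × 57.8646 × 46.2916 = $1339.32 million.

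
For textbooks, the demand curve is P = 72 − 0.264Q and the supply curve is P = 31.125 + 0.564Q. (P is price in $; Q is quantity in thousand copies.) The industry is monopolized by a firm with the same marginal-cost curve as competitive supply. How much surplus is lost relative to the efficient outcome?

Competitive equilibrium: 72 − 0.264Q = 31.125 + 0.564Q → Q* = 49.3659, P* = 58.9674.
Marginal revenue: MR = 72 − 0.528Q. Set MR = MC: 72 − 0.528Q = 31.125 + 0.564Q → Q_m = 37.4313.
Price P_m = 72 − 0.264·37.4313 = 62.1181; MC(Q_m) = 31.125 + 0.564·37.4313 = 52.2363.
Competitive Q* = 49.3659, so ΔQ = 11.9346; wedge = 62.1181 − 52.2363 = 9.8818.
Welfare loss = ½ × 11.9346 × 9.8818 = $58.97 thousand.

$58.97 thousand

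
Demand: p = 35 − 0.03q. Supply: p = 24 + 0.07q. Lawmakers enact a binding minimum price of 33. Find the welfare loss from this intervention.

Competitive equilibrium: 35 − 0.03q = 24 + 0.07q → q* = 110, p* = 31.7.
At the floor p = 33, quantity demanded = (35 − 33)/0.03 = 66.6667.
Sellers' marginal cost at q' = 66.6667: 24 + 0.07·66.6667 = 28.6667.
Δq = 110 − 66.6667 = 43.3333; wedge = 33 − 28.6667 = 4.3333.
Deadweight loss = ½ × 43.3333 × 4.3333 = 93.89.

93.89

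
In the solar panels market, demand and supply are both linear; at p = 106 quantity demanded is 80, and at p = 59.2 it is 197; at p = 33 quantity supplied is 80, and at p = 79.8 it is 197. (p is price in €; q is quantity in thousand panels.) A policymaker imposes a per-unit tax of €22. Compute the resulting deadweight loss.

€302.50 thousand

Demand slope = (59.2 − 106)/(197 − 80) = −0.4, so p = 138 − 0.4q.
Supply slope = (79.8 − 33)/(197 − 80) = 0.4, so p = 1 + 0.4q.
Competitive equilibrium: 138 − 0.4q = 1 + 0.4q → q* = 171.25, p* = 69.5.
With the tax, the buyer price exceeds the seller price by 22: (138 − 0.4q) − (1 + 0.4q) = 22 → q' = 143.75.
Δq = 171.25 − 143.75 = 27.5; the wedge equals the tax, 22.
DWL = ½ × 27.5 × 22 = €302.50 thousand.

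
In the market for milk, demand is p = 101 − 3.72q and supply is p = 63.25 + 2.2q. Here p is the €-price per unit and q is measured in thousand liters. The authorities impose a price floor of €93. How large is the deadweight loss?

€52.87 thousand

Competitive equilibrium: 101 − 3.72q = 63.25 + 2.2q → q* = 6.3767, p* = 77.2787.
At the floor p = 93, quantity demanded = (101 − 93)/3.72 = 2.1505.
Sellers' marginal cost at q' = 2.1505: 63.25 + 2.2·2.1505 = 67.9811.
Δq = 6.3767 − 2.1505 = 4.2262; wedge = 93 − 67.9811 = 25.0189.
Welfare loss = ½ × 4.2262 × 25.0189 = €52.87 thousand.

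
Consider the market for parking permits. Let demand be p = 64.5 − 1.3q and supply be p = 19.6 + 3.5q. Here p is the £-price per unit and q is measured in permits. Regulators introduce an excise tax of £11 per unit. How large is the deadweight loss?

£12.60

Competitive equilibrium: 64.5 − 1.3q = 19.6 + 3.5q → q* = 9.3542, p* = 52.3396.
With the tax, the buyer price exceeds the seller price by 11: (64.5 − 1.3q) − (19.6 + 3.5q) = 11 → q' = 7.0625.
Δq = 9.3542 − 7.0625 = 2.2917; the wedge equals the tax, 11.
DWL = ½ × 2.2917 × 11 = £12.60.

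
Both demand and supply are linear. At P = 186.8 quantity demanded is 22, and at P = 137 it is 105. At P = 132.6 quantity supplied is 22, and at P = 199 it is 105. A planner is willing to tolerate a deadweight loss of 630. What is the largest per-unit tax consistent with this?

Demand slope = (137 − 186.8)/(105 − 22) = −0.6, so P = 200 − 0.6Q.
Supply slope = (199 − 132.6)/(105 − 22) = 0.8, so P = 115 + 0.8Q.
Competitive equilibrium: 200 − 0.6Q = 115 + 0.8Q → Q* = 60.7143, P* = 163.5714.
A tax t gives ΔQ = t/1.4 and wedge t, so DWL = t²/2.8.
t²/2.8 = 630 → t² = 1764 → t = 42.

42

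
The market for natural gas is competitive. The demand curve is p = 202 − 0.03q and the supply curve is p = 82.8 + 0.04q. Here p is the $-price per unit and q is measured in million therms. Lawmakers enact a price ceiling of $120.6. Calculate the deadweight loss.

Competitive equilibrium: 202 − 0.03q = 82.8 + 0.04q → q* = 1702.8571, p* = 150.9143.
At the ceiling p = 120.6, quantity supplied = (120.6 − 82.8)/0.04 = 945.
Willingness to pay at q' = 945: 202 − 0.03·945 = 173.65.
Δq = 1702.8571 − 945 = 757.8571; wedge = 173.65 − 120.6 = 53.05.
Deadweight loss = ½ × 757.8571 × 53.05 = $20102.16 million.

$20102.16 million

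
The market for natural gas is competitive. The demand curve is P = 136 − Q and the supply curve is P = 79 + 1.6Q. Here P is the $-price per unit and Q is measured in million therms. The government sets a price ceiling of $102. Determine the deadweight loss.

Competitive equilibrium: 136 − Q = 79 + 1.6Q → Q* = 21.9231, P* = 114.0769.
At the ceiling P = 102, quantity supplied = (102 − 79)/1.6 = 14.375.
Willingness to pay at Q' = 14.375: 136 − 1·14.375 = 121.625.
ΔQ = 21.9231 − 14.375 = 7.5481; wedge = 121.625 − 102 = 19.625.
Deadweight loss = ½ × 7.5481 × 19.625 = $74.07 million.

$74.07 million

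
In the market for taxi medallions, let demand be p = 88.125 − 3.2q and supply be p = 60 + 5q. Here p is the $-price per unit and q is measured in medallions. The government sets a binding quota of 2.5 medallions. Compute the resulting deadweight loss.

Competitive equilibrium: 88.125 − 3.2q = 60 + 5q → q* = 3.4299, p* = 77.1494.
At q = 2.5: demand price = 88.125 − 3.2·2.5 = 80.125; supply price = 60 + 5·2.5 = 72.5.
Δq = 3.4299 − 2.5 = 0.9299; wedge = 80.125 − 72.5 = 7.625.
DWL = ½ × 0.9299 × 7.625 = $3.55.

$3.55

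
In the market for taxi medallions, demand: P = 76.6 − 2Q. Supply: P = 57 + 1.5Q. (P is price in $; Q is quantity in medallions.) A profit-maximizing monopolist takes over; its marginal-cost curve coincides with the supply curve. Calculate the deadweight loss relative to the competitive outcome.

Competitive equilibrium: 76.6 − 2Q = 57 + 1.5Q → Q* = 5.6, P* = 65.4.
Marginal revenue: MR = 76.6 − 4Q. Set MR = MC: 76.6 − 4Q = 57 + 1.5Q → Q_m = 3.5636.
Price P_m = 76.6 − 2·3.5636 = 69.4728; MC(Q_m) = 57 + 1.5·3.5636 = 62.3454.
Competitive Q* = 5.6, so ΔQ = 2.0364; wedge = 69.4728 − 62.3454 = 7.1274.
Deadweight loss = ½ × 2.0364 × 7.1274 = $7.26.

$7.26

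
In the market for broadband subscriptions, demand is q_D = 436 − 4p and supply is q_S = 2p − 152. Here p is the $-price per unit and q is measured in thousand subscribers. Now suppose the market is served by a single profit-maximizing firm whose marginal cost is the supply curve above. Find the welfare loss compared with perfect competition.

In inverse form: demand p = 109 − 0.25q, supply p = 76 + 0.5q.
Competitive equilibrium: 109 − 0.25q = 76 + 0.5q → q* = 44, p* = 98.
Marginal revenue: MR = 109 − 0.5q. Set MR = MC: 109 − 0.5q = 76 + 0.5q → q_m = 33.
Price p_m = 109 − 0.25·33 = 100.75; MC(q_m) = 76 + 0.5·33 = 92.5.
Competitive q* = 44, so Δq = 11; wedge = 100.75 − 92.5 = 8.25.
Welfare loss = ½ × 11 × 8.25 = $45.375 thousand.

$45.375 thousand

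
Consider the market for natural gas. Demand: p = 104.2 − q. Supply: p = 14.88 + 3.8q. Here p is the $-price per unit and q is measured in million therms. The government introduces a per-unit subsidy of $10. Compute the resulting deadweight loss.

Competitive equilibrium: 104.2 − q = 14.88 + 3.8q → q* = 18.6083, p* = 85.5917.
The subsidy lowers effective supply by 10: p = 4.88 + 3.8q.
New quantity: 104.2 − q = 4.88 + 3.8q → q' = 20.6917.
Overproduction Δq = 20.6917 − 18.6083 = 2.0834; wedge = subsidy = 10.
DWL = ½ × 2.0834 × 10 = $10.42 million.

$10.42 million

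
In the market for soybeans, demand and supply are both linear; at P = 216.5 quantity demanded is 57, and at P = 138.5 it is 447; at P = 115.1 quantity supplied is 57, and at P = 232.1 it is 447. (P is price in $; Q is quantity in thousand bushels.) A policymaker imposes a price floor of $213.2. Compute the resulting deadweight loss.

Demand slope = (138.5 − 216.5)/(447 − 57) = −0.2, so P = 227.9 − 0.2Q.
Supply slope = (232.1 − 115.1)/(447 − 57) = 0.3, so P = 98 + 0.3Q.
Competitive equilibrium: 227.9 − 0.2Q = 98 + 0.3Q → Q* = 259.8, P* = 175.94.
At the floor P = 213.2, quantity demanded = (227.9 − 213.2)/0.2 = 73.5.
Sellers' marginal cost at Q' = 73.5: 98 + 0.3·73.5 = 120.05.
ΔQ = 259.8 − 73.5 = 186.3; wedge = 213.2 − 120.05 = 93.15.
Deadweight loss = ½ × 186.3 × 93.15 = $8676.92 thousand.

$8676.92 thousand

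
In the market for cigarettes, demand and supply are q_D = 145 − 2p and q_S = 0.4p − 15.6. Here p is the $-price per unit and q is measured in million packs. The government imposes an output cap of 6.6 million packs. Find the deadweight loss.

$31.28 million

In inverse form: demand p = 72.5 − 0.5q, supply p = 39 + 2.5q.
Competitive equilibrium: 72.5 − 0.5q = 39 + 2.5q → q* = 11.1667, p* = 66.9167.
At q = 6.6: demand price = 72.5 − 0.5·6.6 = 69.2; supply price = 39 + 2.5·6.6 = 55.5.
Δq = 11.1667 − 6.6 = 4.5667; wedge = 69.2 − 55.5 = 13.7.
Deadweight loss = ½ × 4.5667 × 13.7 = $31.28 million.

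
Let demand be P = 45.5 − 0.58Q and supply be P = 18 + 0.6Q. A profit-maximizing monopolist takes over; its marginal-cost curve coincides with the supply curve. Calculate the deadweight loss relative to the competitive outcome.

Competitive equilibrium: 45.5 − 0.58Q = 18 + 0.6Q → Q* = 23.3051, P* = 31.9831.
Marginal revenue: MR = 45.5 − 1.16Q. Set MR = MC: 45.5 − 1.16Q = 18 + 0.6Q → Q_m = 15.625.
Price P_m = 45.5 − 0.58·15.625 = 36.4375; MC(Q_m) = 18 + 0.6·15.625 = 27.375.
Competitive Q* = 23.3051, so ΔQ = 7.6801; wedge = 36.4375 − 27.375 = 9.0625.
DWL = ½ × 7.6801 × 9.0625 = 34.80.

34.80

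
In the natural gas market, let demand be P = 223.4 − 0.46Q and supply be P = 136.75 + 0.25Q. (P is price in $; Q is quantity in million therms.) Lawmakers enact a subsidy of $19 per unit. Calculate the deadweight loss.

$254.23 million

Competitive equilibrium: 223.4 − 0.46Q = 136.75 + 0.25Q → Q* = 122.04225, P* = 167.26056.
The subsidy lowers effective supply by 19: P = 117.75 + 0.25Q.
New quantity: 223.4 − 0.46Q = 117.75 + 0.25Q → Q' = 148.80282.
Overproduction ΔQ = 148.80282 − 122.04225 = 26.76057; wedge = subsidy = 19.
DWL = ½ × 26.76057 × 19 = $254.23 million.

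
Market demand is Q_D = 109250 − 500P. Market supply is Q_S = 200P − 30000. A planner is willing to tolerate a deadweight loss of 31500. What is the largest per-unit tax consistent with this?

21

In inverse form: demand P = 218.5 − 0.002Q, supply P = 150 + 0.005Q.
Competitive equilibrium: 218.5 − 0.002Q = 150 + 0.005Q → Q* = 9785.7143, P* = 198.9286.
A tax t gives ΔQ = t/0.007 and wedge t, so DWL = t²/0.014.
t²/0.014 = 31500 → t² = 441 → t = 21.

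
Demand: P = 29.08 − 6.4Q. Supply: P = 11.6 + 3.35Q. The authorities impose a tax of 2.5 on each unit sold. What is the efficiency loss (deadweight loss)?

0.32

Competitive equilibrium: 29.08 − 6.4Q = 11.6 + 3.35Q → Q* = 1.7928, P* = 17.6059.
With the tax, the buyer price exceeds the seller price by 2.5: (29.08 − 6.4Q) − (11.6 + 3.35Q) = 2.5 → Q' = 1.5364.
ΔQ = 1.7928 − 1.5364 = 0.2564; the wedge equals the tax, 2.5.
DWL = ½ × 0.2564 × 2.5 = 0.32.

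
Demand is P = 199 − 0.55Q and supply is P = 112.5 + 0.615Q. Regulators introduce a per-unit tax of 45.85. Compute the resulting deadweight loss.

Competitive equilibrium: 199 − 0.55Q = 112.5 + 0.615Q → Q* = 74.2489, P* = 158.1631.
With the tax, the buyer price exceeds the seller price by 45.85: (199 − 0.55Q) − (112.5 + 0.615Q) = 45.85 → Q' = 34.8927.
ΔQ = 74.2489 − 34.8927 = 39.3562; the wedge equals the tax, 45.85.
Welfare loss = ½ × 39.3562 × 45.85 = 902.24.

902.24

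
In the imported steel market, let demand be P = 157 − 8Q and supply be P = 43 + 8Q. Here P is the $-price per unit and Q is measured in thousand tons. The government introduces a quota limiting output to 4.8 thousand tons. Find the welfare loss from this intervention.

Competitive equilibrium: 157 − 8Q = 43 + 8Q → Q* = 7.125, P* = 100.
At Q = 4.8: demand price = 157 − 8·4.8 = 118.6; supply price = 43 + 8·4.8 = 81.4.
ΔQ = 7.125 − 4.8 = 2.325; wedge = 118.6 − 81.4 = 37.2.
DWL = ½ × 2.325 × 37.2 = $43.245 thousand.

$43.245 thousand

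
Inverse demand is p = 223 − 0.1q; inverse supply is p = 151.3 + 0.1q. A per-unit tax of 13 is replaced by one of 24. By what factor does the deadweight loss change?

3.408

Competitive equilibrium: 223 − 0.1q = 151.3 + 0.1q → q* = 358.5, p* = 187.15.
For a per-unit tax t: Δq = t/0.2, so DWL = ½·t·(t/0.2) = t²/0.4.
At t = 13: DWL = 422.5. At t = 24: DWL = 1440.
Ratio = (24/13)² = 3.408.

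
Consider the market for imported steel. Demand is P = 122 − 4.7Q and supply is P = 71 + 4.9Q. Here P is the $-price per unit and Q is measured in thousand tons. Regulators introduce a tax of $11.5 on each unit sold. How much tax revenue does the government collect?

Competitive equilibrium: 122 − 4.7Q = 71 + 4.9Q → Q* = 5.3125, P* = 97.0313.
With the tax, the buyer price exceeds the seller price by 11.5: (122 − 4.7Q) − (71 + 4.9Q) = 11.5 → Q' = 4.1146.
Tax revenue = 11.5 × 4.1146 = $47.32 thousand.

$47.32 thousand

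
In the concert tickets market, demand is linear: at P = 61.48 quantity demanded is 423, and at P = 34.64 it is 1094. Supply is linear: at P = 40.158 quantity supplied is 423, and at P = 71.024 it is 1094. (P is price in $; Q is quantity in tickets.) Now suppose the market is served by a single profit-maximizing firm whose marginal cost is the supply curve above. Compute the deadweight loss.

Demand slope = (34.64 − 61.48)/(1094 − 423) = −0.04, so P = 78.4 − 0.04Q.
Supply slope = (71.024 − 40.158)/(1094 − 423) = 0.046, so P = 20.7 + 0.046Q.
Competitive equilibrium: 78.4 − 0.04Q = 20.7 + 0.046Q → Q* = 670.9302, P* = 51.5628.
Marginal revenue: MR = 78.4 − 0.08Q. Set MR = MC: 78.4 − 0.08Q = 20.7 + 0.046Q → Q_m = 457.9365.
Price P_m = 78.4 − 0.04·457.9365 = 60.0825; MC(Q_m) = 20.7 + 0.046·457.9365 = 41.7651.
Competitive Q* = 670.9302, so ΔQ = 212.9937; wedge = 60.0825 − 41.7651 = 18.3174.
Welfare loss = ½ × 212.9937 × 18.3174 = $1950.75.

$1950.75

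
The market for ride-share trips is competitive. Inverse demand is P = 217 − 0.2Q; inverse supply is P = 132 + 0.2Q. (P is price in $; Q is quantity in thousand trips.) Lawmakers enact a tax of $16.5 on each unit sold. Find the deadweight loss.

$340.31 thousand

Competitive equilibrium: 217 − 0.2Q = 132 + 0.2Q → Q* = 212.5, P* = 174.5.
With the tax, the buyer price exceeds the seller price by 16.5: (217 − 0.2Q) − (132 + 0.2Q) = 16.5 → Q' = 171.25.
ΔQ = 212.5 − 171.25 = 41.25; the wedge equals the tax, 16.5.
The triangle = ½ × 41.25 × 16.5 = $340.31 thousand.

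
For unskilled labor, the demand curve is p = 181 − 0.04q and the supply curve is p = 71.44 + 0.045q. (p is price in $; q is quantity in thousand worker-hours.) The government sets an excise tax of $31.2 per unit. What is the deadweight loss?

$5726.12 thousand

Competitive equilibrium: 181 − 0.04q = 71.44 + 0.045q → q* = 1288.9412, p* = 129.4424.
With the tax, the buyer price exceeds the seller price by 31.2: (181 − 0.04q) − (71.44 + 0.045q) = 31.2 → q' = 921.8824.
Δq = 1288.9412 − 921.8824 = 367.0588; the wedge equals the tax, 31.2.
DWL = ½ × 367.0588 × 31.2 = $5726.12 thousand.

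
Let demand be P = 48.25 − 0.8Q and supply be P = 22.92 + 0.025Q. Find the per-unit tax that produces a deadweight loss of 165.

Competitive equilibrium: 48.25 − 0.8Q = 22.92 + 0.025Q → Q* = 30.703, P* = 23.6876.
A tax t gives ΔQ = t/0.825 and wedge t, so DWL = t²/1.65.
t²/1.65 = 165 → t² = 272.25 → t = 16.5.

16.5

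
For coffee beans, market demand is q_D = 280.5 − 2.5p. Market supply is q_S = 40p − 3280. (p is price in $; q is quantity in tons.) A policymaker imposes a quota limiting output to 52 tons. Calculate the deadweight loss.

$77.19

In inverse form: demand p = 112.2 − 0.4q, supply p = 82 + 0.025q.
Competitive equilibrium: 112.2 − 0.4q = 82 + 0.025q → q* = 71.0588, p* = 83.7765.
At q = 52: demand price = 112.2 − 0.4·52 = 91.4; supply price = 82 + 0.025·52 = 83.3.
Δq = 71.0588 − 52 = 19.0588; wedge = 91.4 − 83.3 = 8.1.
Welfare loss = ½ × 19.0588 × 8.1 = $77.19.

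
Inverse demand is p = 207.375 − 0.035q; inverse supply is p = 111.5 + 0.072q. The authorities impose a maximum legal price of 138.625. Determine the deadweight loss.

14427.03

Competitive equilibrium: 207.375 − 0.035q = 111.5 + 0.072q → q* = 896.02804, p* = 176.01402.
At the ceiling p = 138.625, quantity supplied = (138.625 − 111.5)/0.072 = 376.73611.
Willingness to pay at q' = 376.73611: 207.375 − 0.035·376.73611 = 194.18924.
Δq = 896.02804 − 376.73611 = 519.29193; wedge = 194.18924 − 138.625 = 55.56424.
DWL = ½ × 519.29193 × 55.56424 = 14427.03.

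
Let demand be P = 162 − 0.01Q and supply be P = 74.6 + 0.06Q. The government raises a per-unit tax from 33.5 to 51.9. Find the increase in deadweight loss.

Competitive equilibrium: 162 − 0.01Q = 74.6 + 0.06Q → Q* = 1248.5714, P* = 149.5143.
For a per-unit tax t: ΔQ = t/0.07, so DWL = ½·t·(t/0.07) = t²/0.14.
At t = 33.5: DWL = 8016.071. At t = 51.9: DWL = 19240.071.
Increase = 19240.071 − 8016.071 = 11224.

11224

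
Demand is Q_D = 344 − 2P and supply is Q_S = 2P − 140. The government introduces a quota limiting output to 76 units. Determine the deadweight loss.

In inverse form: demand P = 172 − 0.5Q, supply P = 70 + 0.5Q.
Competitive equilibrium: 172 − 0.5Q = 70 + 0.5Q → Q* = 102, P* = 121.
At Q = 76: demand price = 172 − 0.5·76 = 134; supply price = 70 + 0.5·76 = 108.
ΔQ = 102 − 76 = 26; wedge = 134 − 108 = 26.
Welfare loss = ½ × 26 × 26 = 338.

338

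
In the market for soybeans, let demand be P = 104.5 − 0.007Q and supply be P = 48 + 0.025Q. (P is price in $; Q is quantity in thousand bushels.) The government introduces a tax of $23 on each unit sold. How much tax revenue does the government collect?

$24078.125 thousand

Competitive equilibrium: 104.5 − 0.007Q = 48 + 0.025Q → Q* = 1765.625, P* = 92.1406.
With the tax, the buyer price exceeds the seller price by 23: (104.5 − 0.007Q) − (48 + 0.025Q) = 23 → Q' = 1046.875.
Tax revenue = 23 × 1046.875 = $24078.125 thousand.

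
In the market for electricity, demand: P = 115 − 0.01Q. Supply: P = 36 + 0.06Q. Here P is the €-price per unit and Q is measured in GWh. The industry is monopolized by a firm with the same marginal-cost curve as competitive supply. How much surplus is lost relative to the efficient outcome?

€696.54

Competitive equilibrium: 115 − 0.01Q = 36 + 0.06Q → Q* = 1128.5714, P* = 103.7143.
Marginal revenue: MR = 115 − 0.02Q. Set MR = MC: 115 − 0.02Q = 36 + 0.06Q → Q_m = 987.5.
Price P_m = 115 − 0.01·987.5 = 105.125; MC(Q_m) = 36 + 0.06·987.5 = 95.25.
Competitive Q* = 1128.5714, so ΔQ = 141.0714; wedge = 105.125 − 95.25 = 9.875.
Deadweight loss = ½ × 141.0714 × 9.875 = €696.54.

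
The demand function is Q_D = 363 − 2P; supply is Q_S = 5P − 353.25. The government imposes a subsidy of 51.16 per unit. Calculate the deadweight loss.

In inverse form: demand P = 181.5 − 0.5Q, supply P = 70.65 + 0.2Q.
Competitive equilibrium: 181.5 − 0.5Q = 70.65 + 0.2Q → Q* = 158.3571, P* = 102.3214.
The subsidy lowers effective supply by 51.16: P = 19.49 + 0.2Q.
New quantity: 181.5 − 0.5Q = 19.49 + 0.2Q → Q' = 231.4429.
Overproduction ΔQ = 231.4429 − 158.3571 = 73.0858; wedge = subsidy = 51.16.
DWL = ½ × 73.0858 × 51.16 = 1869.53.

1869.53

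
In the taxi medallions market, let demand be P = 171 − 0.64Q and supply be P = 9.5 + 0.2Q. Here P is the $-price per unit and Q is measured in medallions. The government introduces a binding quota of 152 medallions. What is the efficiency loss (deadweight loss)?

Competitive equilibrium: 171 − 0.64Q = 9.5 + 0.2Q → Q* = 192.2619, P* = 47.9524.
At Q = 152: demand price = 171 − 0.64·152 = 73.72; supply price = 9.5 + 0.2·152 = 39.9.
ΔQ = 192.2619 − 152 = 40.2619; wedge = 73.72 − 39.9 = 33.82.
DWL = ½ × 40.2619 × 33.82 = $680.83.

$680.83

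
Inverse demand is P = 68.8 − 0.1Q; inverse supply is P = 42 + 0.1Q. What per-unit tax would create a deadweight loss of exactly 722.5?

17

Competitive equilibrium: 68.8 − 0.1Q = 42 + 0.1Q → Q* = 134, P* = 55.4.
A tax t gives ΔQ = t/0.2 and wedge t, so DWL = t²/0.4.
t²/0.4 = 722.5 → t² = 289 → t = 17.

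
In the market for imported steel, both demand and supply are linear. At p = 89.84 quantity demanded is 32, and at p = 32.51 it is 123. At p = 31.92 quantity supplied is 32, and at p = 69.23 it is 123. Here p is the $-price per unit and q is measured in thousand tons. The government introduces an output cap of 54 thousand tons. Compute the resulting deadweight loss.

Demand slope = (32.51 − 89.84)/(123 − 32) = −0.63, so p = 110 − 0.63q.
Supply slope = (69.23 − 31.92)/(123 − 32) = 0.41, so p = 18.8 + 0.41q.
Competitive equilibrium: 110 − 0.63q = 18.8 + 0.41q → q* = 87.6923, p* = 54.7538.
At q = 54: demand price = 110 − 0.63·54 = 75.98; supply price = 18.8 + 0.41·54 = 40.94.
Δq = 87.6923 − 54 = 33.6923; wedge = 75.98 − 40.94 = 35.04.
DWL = ½ × 33.6923 × 35.04 = $590.29 thousand.

$590.29 thousand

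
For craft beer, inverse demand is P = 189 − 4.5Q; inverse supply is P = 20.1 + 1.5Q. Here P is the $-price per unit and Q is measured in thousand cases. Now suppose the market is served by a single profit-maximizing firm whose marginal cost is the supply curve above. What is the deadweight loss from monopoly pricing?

Competitive equilibrium: 189 − 4.5Q = 20.1 + 1.5Q → Q* = 28.15, P* = 62.325.
Marginal revenue: MR = 189 − 9Q. Set MR = MC: 189 − 9Q = 20.1 + 1.5Q → Q_m = 16.0857.
Price P_m = 189 − 4.5·16.0857 = 116.6144; MC(Q_m) = 20.1 + 1.5·16.0857 = 44.2286.
Competitive Q* = 28.15, so ΔQ = 12.0643; wedge = 116.6144 − 44.2286 = 72.3858.
DWL = ½ × 12.0643 × 72.3858 = $436.64 thousand.

$436.64 thousand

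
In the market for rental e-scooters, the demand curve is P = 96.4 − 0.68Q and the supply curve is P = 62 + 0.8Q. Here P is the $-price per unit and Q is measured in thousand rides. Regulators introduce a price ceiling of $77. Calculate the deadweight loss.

Competitive equilibrium: 96.4 − 0.68Q = 62 + 0.8Q → Q* = 23.2432, P* = 80.5946.
At the ceiling P = 77, quantity supplied = (77 − 62)/0.8 = 18.75.
Willingness to pay at Q' = 18.75: 96.4 − 0.68·18.75 = 83.65.
ΔQ = 23.2432 − 18.75 = 4.4932; wedge = 83.65 − 77 = 6.65.
DWL = ½ × 4.4932 × 6.65 = $14.94 thousand.

$14.94 thousand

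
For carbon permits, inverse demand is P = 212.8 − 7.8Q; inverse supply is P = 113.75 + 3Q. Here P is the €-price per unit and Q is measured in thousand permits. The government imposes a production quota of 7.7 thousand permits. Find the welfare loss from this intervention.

€11.69 thousand

Competitive equilibrium: 212.8 − 7.8Q = 113.75 + 3Q → Q* = 9.1713, P* = 141.2639.
At Q = 7.7: demand price = 212.8 − 7.8·7.7 = 152.74; supply price = 113.75 + 3·7.7 = 136.85.
ΔQ = 9.1713 − 7.7 = 1.4713; wedge = 152.74 − 136.85 = 15.89.
Deadweight loss = ½ × 1.4713 × 15.89 = €11.69 thousand.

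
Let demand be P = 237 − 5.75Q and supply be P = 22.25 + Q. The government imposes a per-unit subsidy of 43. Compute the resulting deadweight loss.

Competitive equilibrium: 237 − 5.75Q = 22.25 + Q → Q* = 31.8148, P* = 54.0648.
The subsidy lowers effective supply by 43: P = Q − 20.75.
New quantity: 237 − 5.75Q = Q − 20.75 → Q' = 38.1852.
Overproduction ΔQ = 38.1852 − 31.8148 = 6.3704; wedge = subsidy = 43.
Welfare loss = ½ × 6.3704 × 43 = 136.96.

136.96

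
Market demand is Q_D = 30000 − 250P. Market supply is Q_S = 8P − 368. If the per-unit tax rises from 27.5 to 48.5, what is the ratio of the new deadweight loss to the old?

In inverse form: demand P = 120 − 0.004Q, supply P = 46 + 0.125Q.
Competitive equilibrium: 120 − 0.004Q = 46 + 0.125Q → Q* = 573.6434, P* = 117.7054.
For a per-unit tax t: ΔQ = t/0.129, so DWL = ½·t·(t/0.129) = t²/0.258.
At t = 27.5: DWL = 2931.202. At t = 48.5: DWL = 9117.248.
Ratio = (48.5/27.5)² = 3.110.

3.110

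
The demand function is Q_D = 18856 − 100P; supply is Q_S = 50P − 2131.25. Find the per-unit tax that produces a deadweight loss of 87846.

In inverse form: demand P = 188.56 − 0.01Q, supply P = 42.625 + 0.02Q.
Competitive equilibrium: 188.56 − 0.01Q = 42.625 + 0.02Q → Q* = 4864.5, P* = 139.915.
A tax t gives ΔQ = t/0.03 and wedge t, so DWL = t²/0.06.
t²/0.06 = 87846 → t² = 5270.76 → t = 72.6.

72.6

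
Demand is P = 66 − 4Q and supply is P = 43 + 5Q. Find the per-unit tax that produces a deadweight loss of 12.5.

Competitive equilibrium: 66 − 4Q = 43 + 5Q → Q* = 2.5556, P* = 55.7778.
A tax t gives ΔQ = t/9 and wedge t, so DWL = t²/18.
t²/18 = 12.5 → t² = 225 → t = 15.

15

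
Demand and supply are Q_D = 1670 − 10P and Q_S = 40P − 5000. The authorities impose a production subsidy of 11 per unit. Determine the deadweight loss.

In inverse form: demand P = 167 − 0.1Q, supply P = 125 + 0.025Q.
Competitive equilibrium: 167 − 0.1Q = 125 + 0.025Q → Q* = 336, P* = 133.4.
The subsidy lowers effective supply by 11: P = 114 + 0.025Q.
New quantity: 167 − 0.1Q = 114 + 0.025Q → Q' = 424.
Overproduction ΔQ = 424 − 336 = 88; wedge = subsidy = 11.
DWL = ½ × 88 × 11 = 484.

484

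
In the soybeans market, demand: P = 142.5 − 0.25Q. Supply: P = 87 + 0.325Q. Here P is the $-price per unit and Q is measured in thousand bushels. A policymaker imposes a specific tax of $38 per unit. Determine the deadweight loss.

$1255.65 thousand

Competitive equilibrium: 142.5 − 0.25Q = 87 + 0.325Q → Q* = 96.5217, P* = 118.3696.
With the tax, the buyer price exceeds the seller price by 38: (142.5 − 0.25Q) − (87 + 0.325Q) = 38 → Q' = 30.4348.
ΔQ = 96.5217 − 30.4348 = 66.0869; the wedge equals the tax, 38.
Welfare loss = ½ × 66.0869 × 38 = $1255.65 thousand.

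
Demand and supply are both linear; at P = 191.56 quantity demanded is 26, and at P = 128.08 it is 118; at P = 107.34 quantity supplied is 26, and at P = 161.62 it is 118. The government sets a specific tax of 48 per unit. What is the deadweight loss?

900

Demand slope = (128.08 − 191.56)/(118 − 26) = −0.69, so P = 209.5 − 0.69Q.
Supply slope = (161.62 − 107.34)/(118 − 26) = 0.59, so P = 92 + 0.59Q.
Competitive equilibrium: 209.5 − 0.69Q = 92 + 0.59Q → Q* = 91.7969, P* = 146.1602.
With the tax, the buyer price exceeds the seller price by 48: (209.5 − 0.69Q) − (92 + 0.59Q) = 48 → Q' = 54.2969.
ΔQ = 91.7969 − 54.2969 = 37.5; the wedge equals the tax, 48.
Welfare loss = ½ × 37.5 × 48 = 900.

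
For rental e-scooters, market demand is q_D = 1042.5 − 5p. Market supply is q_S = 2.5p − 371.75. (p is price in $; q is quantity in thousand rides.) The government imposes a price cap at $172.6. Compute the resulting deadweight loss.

In inverse form: demand p = 208.5 − 0.2q, supply p = 148.7 + 0.4q.
Competitive equilibrium: 208.5 − 0.2q = 148.7 + 0.4q → q* = 99.6667, p* = 188.5667.
At the ceiling p = 172.6, quantity supplied = (172.6 − 148.7)/0.4 = 59.75.
Willingness to pay at q' = 59.75: 208.5 − 0.2·59.75 = 196.55.
Δq = 99.6667 − 59.75 = 39.9167; wedge = 196.55 − 172.6 = 23.95.
Deadweight loss = ½ × 39.9167 × 23.95 = $478 thousand.

$478 thousand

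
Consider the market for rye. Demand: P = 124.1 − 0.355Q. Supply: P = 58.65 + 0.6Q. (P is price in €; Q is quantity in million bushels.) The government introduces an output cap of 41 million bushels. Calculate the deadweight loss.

Competitive equilibrium: 124.1 − 0.355Q = 58.65 + 0.6Q → Q* = 68.534, P* = 99.7704.
At Q = 41: demand price = 124.1 − 0.355·41 = 109.545; supply price = 58.65 + 0.6·41 = 83.25.
ΔQ = 68.534 − 41 = 27.534; wedge = 109.545 − 83.25 = 26.295.
Deadweight loss = ½ × 27.534 × 26.295 = €362 million.

€362 million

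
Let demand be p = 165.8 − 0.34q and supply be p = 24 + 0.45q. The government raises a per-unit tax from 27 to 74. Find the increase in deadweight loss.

3004.43

Competitive equilibrium: 165.8 − 0.34q = 24 + 0.45q → q* = 179.4937, p* = 104.7722.
For a per-unit tax t: Δq = t/0.79, so DWL = ½·t·(t/0.79) = t²/1.58.
At t = 27: DWL = 461.392. At t = 74: DWL = 3465.823.
Increase = 3465.823 − 461.392 = 3004.43.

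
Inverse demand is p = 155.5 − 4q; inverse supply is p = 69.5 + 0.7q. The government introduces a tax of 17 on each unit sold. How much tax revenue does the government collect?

249.57

Competitive equilibrium: 155.5 − 4q = 69.5 + 0.7q → q* = 18.29787, p* = 82.30851.
With the tax, the buyer price exceeds the seller price by 17: (155.5 − 4q) − (69.5 + 0.7q) = 17 → q' = 14.68085.
Tax revenue = 17 × 14.68085 = 249.57.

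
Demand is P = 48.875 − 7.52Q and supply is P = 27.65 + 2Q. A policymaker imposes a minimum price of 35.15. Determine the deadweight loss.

0.78

Competitive equilibrium: 48.875 − 7.52Q = 27.65 + 2Q → Q* = 2.2295, P* = 32.109.
At the floor P = 35.15, quantity demanded = (48.875 − 35.15)/7.52 = 1.8251.
Sellers' marginal cost at Q' = 1.8251: 27.65 + 2·1.8251 = 31.3002.
ΔQ = 2.2295 − 1.8251 = 0.4044; wedge = 35.15 − 31.3002 = 3.8498.
DWL = ½ × 0.4044 × 3.8498 = 0.78.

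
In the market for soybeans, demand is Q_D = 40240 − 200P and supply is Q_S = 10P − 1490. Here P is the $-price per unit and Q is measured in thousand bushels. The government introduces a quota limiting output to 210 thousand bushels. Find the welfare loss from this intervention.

$4328.68 thousand

In inverse form: demand P = 201.2 − 0.005Q, supply P = 149 + 0.1Q.
Competitive equilibrium: 201.2 − 0.005Q = 149 + 0.1Q → Q* = 497.1429, P* = 198.7143.
At Q = 210: demand price = 201.2 − 0.005·210 = 200.15; supply price = 149 + 0.1·210 = 170.
ΔQ = 497.1429 − 210 = 287.1429; wedge = 200.15 − 170 = 30.15.
Deadweight loss = ½ × 287.1429 × 30.15 = $4328.68 thousand.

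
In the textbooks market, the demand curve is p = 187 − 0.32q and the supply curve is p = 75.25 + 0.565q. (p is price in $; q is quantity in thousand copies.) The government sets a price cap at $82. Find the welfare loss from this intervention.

Competitive equilibrium: 187 − 0.32q = 75.25 + 0.565q → q* = 126.2712, p* = 146.5932.
At the ceiling p = 82, quantity supplied = (82 − 75.25)/0.565 = 11.9469.
Willingness to pay at q' = 11.9469: 187 − 0.32·11.9469 = 183.177.
Δq = 126.2712 − 11.9469 = 114.3243; wedge = 183.177 − 82 = 101.177.
Deadweight loss = ½ × 114.3243 × 101.177 = $5783.49 thousand.

$5783.49 thousand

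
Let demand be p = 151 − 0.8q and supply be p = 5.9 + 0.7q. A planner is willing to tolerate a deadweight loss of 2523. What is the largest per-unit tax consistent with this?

87

Competitive equilibrium: 151 − 0.8q = 5.9 + 0.7q → q* = 96.7333, p* = 73.6133.
A tax t gives Δq = t/1.5 and wedge t, so DWL = t²/3.
t²/3 = 2523 → t² = 7569 → t = 87.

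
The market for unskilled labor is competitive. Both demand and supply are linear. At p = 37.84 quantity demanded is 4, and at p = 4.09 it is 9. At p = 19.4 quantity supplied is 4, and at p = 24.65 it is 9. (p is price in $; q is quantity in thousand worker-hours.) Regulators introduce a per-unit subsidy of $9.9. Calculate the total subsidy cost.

Demand slope = (4.09 − 37.84)/(9 − 4) = −6.75, so p = 64.84 − 6.75q.
Supply slope = (24.65 − 19.4)/(9 − 4) = 1.05, so p = 15.2 + 1.05q.
Competitive equilibrium: 64.84 − 6.75q = 15.2 + 1.05q → q* = 6.3641, p* = 21.8823.
The subsidy lowers effective supply by 9.9: p = 5.3 + 1.05q.
New quantity: 64.84 − 6.75q = 5.3 + 1.05q → q' = 7.6333.
Total subsidy cost = 9.9 × 7.6333 = $75.57 thousand.

$75.57 thousand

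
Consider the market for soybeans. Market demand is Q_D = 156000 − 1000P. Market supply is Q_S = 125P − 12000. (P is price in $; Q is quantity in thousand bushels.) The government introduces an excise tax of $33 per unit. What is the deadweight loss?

$60500 thousand

In inverse form: demand P = 156 − 0.001Q, supply P = 96 + 0.008Q.
Competitive equilibrium: 156 − 0.001Q = 96 + 0.008Q → Q* = 6666.6667, P* = 149.3333.
With the tax, the buyer price exceeds the seller price by 33: (156 − 0.001Q) − (96 + 0.008Q) = 33 → Q' = 3000.
ΔQ = 6666.6667 − 3000 = 3666.6667; the wedge equals the tax, 33.
DWL = ½ × 3666.6667 × 33 = $60500 thousand.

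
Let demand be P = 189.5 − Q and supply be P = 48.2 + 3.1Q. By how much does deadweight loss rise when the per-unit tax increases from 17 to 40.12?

161.05

Competitive equilibrium: 189.5 − Q = 48.2 + 3.1Q → Q* = 34.4634, P* = 155.0366.
For a per-unit tax t: ΔQ = t/4.1, so DWL = ½·t·(t/4.1) = t²/8.2.
At t = 17: DWL = 35.244. At t = 40.12: DWL = 196.294.
Increase = 196.294 − 35.244 = 161.05.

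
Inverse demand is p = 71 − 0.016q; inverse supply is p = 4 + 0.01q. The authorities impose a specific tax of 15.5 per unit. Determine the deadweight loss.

4620.19

Competitive equilibrium: 71 − 0.016q = 4 + 0.01q → q* = 2576.9231, p* = 29.7692.
With the tax, the buyer price exceeds the seller price by 15.5: (71 − 0.016q) − (4 + 0.01q) = 15.5 → q' = 1980.7692.
Δq = 2576.9231 − 1980.7692 = 596.1539; the wedge equals the tax, 15.5.
Deadweight loss = ½ × 596.1539 × 15.5 = 4620.19.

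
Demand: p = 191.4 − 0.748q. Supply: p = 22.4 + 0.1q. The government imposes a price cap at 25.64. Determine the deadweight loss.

11809.71

Competitive equilibrium: 191.4 − 0.748q = 22.4 + 0.1q → q* = 199.2925, p* = 42.3292.
At the ceiling p = 25.64, quantity supplied = (25.64 − 22.4)/0.1 = 32.4.
Willingness to pay at q' = 32.4: 191.4 − 0.748·32.4 = 167.1648.
Δq = 199.2925 − 32.4 = 166.8925; wedge = 167.1648 − 25.64 = 141.5248.
DWL = ½ × 166.8925 × 141.5248 = 11809.71.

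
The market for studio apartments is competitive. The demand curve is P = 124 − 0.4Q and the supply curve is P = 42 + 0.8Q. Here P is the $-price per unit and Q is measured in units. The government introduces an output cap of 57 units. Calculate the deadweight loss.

$77.07

Competitive equilibrium: 124 − 0.4Q = 42 + 0.8Q → Q* = 68.3333, P* = 96.6667.
At Q = 57: demand price = 124 − 0.4·57 = 101.2; supply price = 42 + 0.8·57 = 87.6.
ΔQ = 68.3333 − 57 = 11.3333; wedge = 101.2 − 87.6 = 13.6.
The triangle = ½ × 11.3333 × 13.6 = $77.07.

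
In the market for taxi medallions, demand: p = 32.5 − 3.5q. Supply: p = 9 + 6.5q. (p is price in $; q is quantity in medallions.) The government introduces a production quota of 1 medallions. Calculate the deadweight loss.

$9.11

Competitive equilibrium: 32.5 − 3.5q = 9 + 6.5q → q* = 2.35, p* = 24.275.
At q = 1: demand price = 32.5 − 3.5·1 = 29; supply price = 9 + 6.5·1 = 15.5.
Δq = 2.35 − 1 = 1.35; wedge = 29 − 15.5 = 13.5.
The triangle = ½ × 1.35 × 13.5 = $9.11.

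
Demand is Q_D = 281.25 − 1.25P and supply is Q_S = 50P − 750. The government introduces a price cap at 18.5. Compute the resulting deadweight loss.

2696.49

In inverse form: demand P = 225 − 0.8Q, supply P = 15 + 0.02Q.
Competitive equilibrium: 225 − 0.8Q = 15 + 0.02Q → Q* = 256.09756, P* = 20.12195.
At the ceiling P = 18.5, quantity supplied = (18.5 − 15)/0.02 = 175.
Willingness to pay at Q' = 175: 225 − 0.8·175 = 85.
ΔQ = 256.09756 − 175 = 81.09756; wedge = 85 − 18.5 = 66.5.
Deadweight loss = ½ × 81.09756 × 66.5 = 2696.49.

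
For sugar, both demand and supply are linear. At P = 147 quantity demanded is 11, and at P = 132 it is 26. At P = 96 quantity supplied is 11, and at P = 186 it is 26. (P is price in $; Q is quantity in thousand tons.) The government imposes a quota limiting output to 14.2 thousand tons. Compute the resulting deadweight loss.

Demand slope = (132 − 147)/(26 − 11) = −1, so P = 158 − Q.
Supply slope = (186 − 96)/(26 − 11) = 6, so P = 30 + 6Q.
Competitive equilibrium: 158 − Q = 30 + 6Q → Q* = 18.2857, P* = 139.7143.
At Q = 14.2: demand price = 158 − 1·14.2 = 143.8; supply price = 30 + 6·14.2 = 115.2.
ΔQ = 18.2857 − 14.2 = 4.0857; wedge = 143.8 − 115.2 = 28.6.
Deadweight loss = ½ × 4.0857 × 28.6 = $58.43 thousand.

$58.43 thousand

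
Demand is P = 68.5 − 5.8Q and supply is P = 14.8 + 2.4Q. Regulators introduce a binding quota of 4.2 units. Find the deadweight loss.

Competitive equilibrium: 68.5 − 5.8Q = 14.8 + 2.4Q → Q* = 6.5488, P* = 30.5171.
At Q = 4.2: demand price = 68.5 − 5.8·4.2 = 44.14; supply price = 14.8 + 2.4·4.2 = 24.88.
ΔQ = 6.5488 − 4.2 = 2.3488; wedge = 44.14 − 24.88 = 19.26.
DWL = ½ × 2.3488 × 19.26 = 22.62.

22.62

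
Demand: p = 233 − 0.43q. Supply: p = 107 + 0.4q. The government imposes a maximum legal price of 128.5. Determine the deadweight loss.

Competitive equilibrium: 233 − 0.43q = 107 + 0.4q → q* = 151.8072, p* = 167.7229.
At the ceiling p = 128.5, quantity supplied = (128.5 − 107)/0.4 = 53.75.
Willingness to pay at q' = 53.75: 233 − 0.43·53.75 = 209.8875.
Δq = 151.8072 − 53.75 = 98.0572; wedge = 209.8875 − 128.5 = 81.3875.
Welfare loss = ½ × 98.0572 × 81.3875 = 3990.32.

3990.32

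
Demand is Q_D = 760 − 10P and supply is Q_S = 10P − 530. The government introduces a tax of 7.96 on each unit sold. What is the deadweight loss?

158.404

In inverse form: demand P = 76 − 0.1Q, supply P = 53 + 0.1Q.
Competitive equilibrium: 76 − 0.1Q = 53 + 0.1Q → Q* = 115, P* = 64.5.
With the tax, the buyer price exceeds the seller price by 7.96: (76 − 0.1Q) − (53 + 0.1Q) = 7.96 → Q' = 75.2.
ΔQ = 115 − 75.2 = 39.8; the wedge equals the tax, 7.96.
The triangle = ½ × 39.8 × 7.96 = 158.404.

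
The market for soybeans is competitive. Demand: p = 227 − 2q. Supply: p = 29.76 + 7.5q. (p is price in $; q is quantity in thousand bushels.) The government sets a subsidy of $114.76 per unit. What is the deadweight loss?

$693.15 thousand

Competitive equilibrium: 227 − 2q = 29.76 + 7.5q → q* = 20.7621, p* = 185.4758.
The subsidy lowers effective supply by 114.76: p = 7.5q − 85.
New quantity: 227 − 2q = 7.5q − 85 → q' = 32.8421.
Overproduction Δq = 32.8421 − 20.7621 = 12.08; wedge = subsidy = 114.76.
Welfare loss = ½ × 12.08 × 114.76 = $693.15 thousand.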